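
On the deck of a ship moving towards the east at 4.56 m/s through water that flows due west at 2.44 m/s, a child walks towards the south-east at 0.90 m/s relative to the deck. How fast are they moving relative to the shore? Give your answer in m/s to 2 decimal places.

In east/north components (m/s): child relative to ship = (0.636, -0.636); ship relative to water = (4.560, 0.000); water relative to ground = (-2.440, 0.000).
Sum = (2.756, -0.636) m/s.
Speed = |(2.756, -0.636)| = 2.829 m/s.

2.83 m/s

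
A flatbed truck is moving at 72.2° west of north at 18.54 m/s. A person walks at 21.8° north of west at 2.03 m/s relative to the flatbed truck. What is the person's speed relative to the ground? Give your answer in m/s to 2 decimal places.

Taking east as x and north as y: flatbed truck velocity = (-17.652, 5.668) m/s; person velocity relative to flatbed truck = (-1.885, 0.754) m/s.
Velocity relative to ground = (-17.652, 5.668) + (-1.885, 0.754) = (-19.537, 6.421) m/s.
Speed = |(-19.537, 6.421)| = 20.566 m/s.

20.57 m/s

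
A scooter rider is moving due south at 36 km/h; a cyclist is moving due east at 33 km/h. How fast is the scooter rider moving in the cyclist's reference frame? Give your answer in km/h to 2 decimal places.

Taking east as x and north as y: scooter rider velocity = (0.000, -36.000) km/h; cyclist velocity = (33.000, 0.000) km/h.
Velocity of scooter rider relative to cyclist = (0.000, -36.000) − (33.000, 0.000) = (-33.000, -36.000) km/h.
Magnitude = |(-33.000, -36.000)| = 48.836 km/h.

48.84 km/h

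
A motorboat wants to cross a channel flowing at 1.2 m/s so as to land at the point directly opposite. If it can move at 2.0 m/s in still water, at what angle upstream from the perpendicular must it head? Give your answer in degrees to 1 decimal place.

36.9°

To cancel the current, the upstream component of the motorboat's velocity must equal the flow: 2.0 sin θ = 1.2.
sin θ = 1.2 / 2.0 = 0.6000.
θ = arcsin(0.6000) = 36.870°.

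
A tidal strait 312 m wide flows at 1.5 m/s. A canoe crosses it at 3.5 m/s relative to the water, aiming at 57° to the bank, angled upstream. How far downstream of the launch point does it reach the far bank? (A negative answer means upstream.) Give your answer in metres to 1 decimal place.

-43.2 m

Perpendicular speed = 2.935 m/s; crossing time = 312 / 2.935 = 106.291 s.
Net downstream speed = -0.406 m/s.
Drift = -0.406 × 106.291 = -43.179 m (upstream).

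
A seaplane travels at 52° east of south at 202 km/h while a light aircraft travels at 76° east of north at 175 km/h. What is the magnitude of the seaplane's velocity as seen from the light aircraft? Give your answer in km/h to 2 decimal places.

167.04 km/h

Taking east as x and north as y: seaplane velocity = (159.178, -124.364) km/h; light aircraft velocity = (169.802, 42.336) km/h.
Velocity of seaplane relative to light aircraft = (159.178, -124.364) − (169.802, 42.336) = (-10.624, -166.700) km/h.
Magnitude = |(-10.624, -166.700)| = 167.038 km/h.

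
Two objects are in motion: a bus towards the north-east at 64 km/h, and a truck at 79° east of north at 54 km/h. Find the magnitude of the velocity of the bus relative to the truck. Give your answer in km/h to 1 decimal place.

Taking east as x and north as y: bus velocity = (45.255, 45.255) km/h; truck velocity = (53.008, 10.304) km/h.
Velocity of bus relative to truck = (45.255, 45.255) − (53.008, 10.304) = (-7.753, 34.951) km/h.
Magnitude = |(-7.753, 34.951)| = 35.801 km/h.

35.8 km/h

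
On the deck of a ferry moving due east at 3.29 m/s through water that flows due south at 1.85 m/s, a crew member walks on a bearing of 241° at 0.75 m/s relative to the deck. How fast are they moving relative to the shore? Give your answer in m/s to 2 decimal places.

In east/north components (m/s): crew member relative to ferry = (-0.656, -0.364); ferry relative to water = (3.290, 0.000); water relative to ground = (0.000, -1.850).
Sum = (2.634, -2.214) m/s.
Speed = |(2.634, -2.214)| = 3.441 m/s.

3.44 m/s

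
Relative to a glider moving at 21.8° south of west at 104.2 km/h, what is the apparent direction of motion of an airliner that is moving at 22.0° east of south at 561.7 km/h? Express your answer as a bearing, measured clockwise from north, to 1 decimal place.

147.5°

Taking east as x and north as y: airliner velocity = (210.417, -520.799) km/h; glider velocity = (-96.748, -38.697) km/h.
Velocity of airliner relative to glider = (210.417, -520.799) − (-96.748, -38.697) = (307.165, -482.103) km/h.
Bearing = atan2(307.16, -482.10) = 147.50° clockwise from north.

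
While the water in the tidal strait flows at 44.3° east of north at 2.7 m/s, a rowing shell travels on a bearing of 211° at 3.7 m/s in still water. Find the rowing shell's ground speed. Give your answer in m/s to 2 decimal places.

1.24 m/s

Taking east as x and north as y: velocity relative to the water = (-1.906, -3.172) m/s; the water relative to ground = (1.886, 1.932) m/s.
Velocity relative to ground = (-1.906, -3.172) + (1.886, 1.932) = (-0.020, -1.239) m/s.
Speed = |(-0.020, -1.239)| = 1.239 m/s.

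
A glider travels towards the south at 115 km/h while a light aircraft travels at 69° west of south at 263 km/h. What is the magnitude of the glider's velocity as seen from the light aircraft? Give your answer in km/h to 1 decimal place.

246.4 km/h

Taking east as x and north as y: glider velocity = (0.000, -115.000) km/h; light aircraft velocity = (-245.532, -94.251) km/h.
Velocity of glider relative to light aircraft = (0.000, -115.000) − (-245.532, -94.251) = (245.532, -20.749) km/h.
Magnitude = |(245.532, -20.749)| = 246.407 km/h.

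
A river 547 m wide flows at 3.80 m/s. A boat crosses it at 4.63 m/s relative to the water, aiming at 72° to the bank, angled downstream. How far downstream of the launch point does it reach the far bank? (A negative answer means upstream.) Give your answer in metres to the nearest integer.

650 m

Perpendicular speed = 4.403 m/s; crossing time = 547 / 4.403 = 124.222 s.
Net downstream speed = 5.231 m/s.
Drift = 5.231 × 124.222 = 649.776 m (downstream).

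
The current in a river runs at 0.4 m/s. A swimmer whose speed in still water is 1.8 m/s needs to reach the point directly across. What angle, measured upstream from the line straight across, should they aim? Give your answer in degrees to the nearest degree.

13°

To cancel the current, the upstream component of the swimmer's velocity must equal the flow: 1.8 sin θ = 0.4.
sin θ = 0.4 / 1.8 = 0.2222.
θ = arcsin(0.2222) = 12.840°.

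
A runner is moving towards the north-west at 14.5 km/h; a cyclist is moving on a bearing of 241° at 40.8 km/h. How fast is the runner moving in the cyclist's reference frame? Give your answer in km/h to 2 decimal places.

39.35 km/h

Taking east as x and north as y: runner velocity = (-10.253, 10.253) km/h; cyclist velocity = (-35.684, -19.780) km/h.
Velocity of runner relative to cyclist = (-10.253, 10.253) − (-35.684, -19.780) = (25.431, 30.033) km/h.
Magnitude = |(25.431, 30.033)| = 39.354 km/h.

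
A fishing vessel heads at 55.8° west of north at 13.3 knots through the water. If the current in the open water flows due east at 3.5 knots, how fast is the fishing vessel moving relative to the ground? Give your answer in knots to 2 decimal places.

10.59 knots

Taking east as x and north as y: velocity relative to the water = (-11.000, 7.476) knots; the water relative to ground = (3.500, 0.000) knots.
Velocity relative to ground = (-11.000, 7.476) + (3.500, 0.000) = (-7.500, 7.476) knots.
Speed = |(-7.500, 7.476)| = 10.590 knots.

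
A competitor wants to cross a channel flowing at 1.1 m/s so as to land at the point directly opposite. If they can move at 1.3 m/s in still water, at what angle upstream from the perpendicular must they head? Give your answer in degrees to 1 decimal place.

To cancel the current, the upstream component of the competitor's velocity must equal the flow: 1.3 sin θ = 1.1.
sin θ = 1.1 / 1.3 = 0.8462.
θ = arcsin(0.8462) = 57.796°.

57.8°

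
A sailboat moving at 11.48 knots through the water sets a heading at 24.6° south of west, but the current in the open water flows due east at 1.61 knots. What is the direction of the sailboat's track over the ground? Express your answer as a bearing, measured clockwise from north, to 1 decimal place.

241.6°

Taking east as x and north as y: velocity relative to the water = (-10.438, -4.779) knots; the water relative to ground = (1.610, 0.000) knots.
Velocity relative to ground = (-10.438, -4.779) + (1.610, 0.000) = (-8.828, -4.779) knots.
Bearing = atan2(-8.83, -4.78) = 241.57° clockwise from north.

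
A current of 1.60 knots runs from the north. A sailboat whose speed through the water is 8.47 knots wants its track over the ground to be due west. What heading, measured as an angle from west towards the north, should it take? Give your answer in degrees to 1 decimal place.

The current pushes perpendicular to the desired track; the heading must have a component into the current equal to 1.60 knots: 8.47 sin θ = 1.60.
sin θ = 0.1889, so θ = 10.889°.

10.9°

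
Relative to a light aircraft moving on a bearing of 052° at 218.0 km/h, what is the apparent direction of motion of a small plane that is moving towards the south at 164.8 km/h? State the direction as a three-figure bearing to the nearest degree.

210°

Taking east as x and north as y: small plane velocity = (0.000, -164.800) km/h; light aircraft velocity = (171.786, 134.214) km/h.
Velocity of small plane relative to light aircraft = (0.000, -164.800) − (171.786, 134.214) = (-171.786, -299.014) km/h.
Bearing = atan2(-171.79, -299.01) = 209.88° clockwise from north.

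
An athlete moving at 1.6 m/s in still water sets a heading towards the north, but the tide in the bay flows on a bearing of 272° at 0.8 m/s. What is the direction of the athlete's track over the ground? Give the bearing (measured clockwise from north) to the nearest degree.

Taking east as x and north as y: velocity relative to the water = (0.000, 1.600) m/s; the water relative to ground = (-0.800, 0.028) m/s.
Velocity relative to ground = (0.000, 1.600) + (-0.800, 0.028) = (-0.800, 1.628) m/s.
Bearing = atan2(-0.80, 1.63) = 333.84° clockwise from north.

334°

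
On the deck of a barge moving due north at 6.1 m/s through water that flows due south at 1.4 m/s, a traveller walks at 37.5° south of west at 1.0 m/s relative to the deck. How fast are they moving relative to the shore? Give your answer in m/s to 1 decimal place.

In east/north components (m/s): traveller relative to barge = (-0.793, -0.609); barge relative to water = (0.000, 6.100); water relative to ground = (0.000, -1.400).
Sum = (-0.793, 4.091) m/s.
Speed = |(-0.793, 4.091)| = 4.167 m/s.

4.2 m/s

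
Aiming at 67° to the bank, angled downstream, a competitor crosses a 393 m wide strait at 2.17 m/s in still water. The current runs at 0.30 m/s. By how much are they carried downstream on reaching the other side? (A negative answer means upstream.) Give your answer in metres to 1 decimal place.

Perpendicular speed = 1.997 m/s; crossing time = 393 / 1.997 = 196.746 s.
Net downstream speed = 1.148 m/s.
Drift = 1.148 × 196.746 = 225.843 m (downstream).

225.8 m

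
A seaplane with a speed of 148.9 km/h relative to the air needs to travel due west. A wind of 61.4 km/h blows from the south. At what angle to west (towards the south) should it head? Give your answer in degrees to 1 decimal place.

24.4°

The wind pushes perpendicular to the desired track; the heading must have a component into the wind equal to 61.4 km/h: 148.9 sin θ = 61.4.
sin θ = 0.4124, so θ = 24.353°.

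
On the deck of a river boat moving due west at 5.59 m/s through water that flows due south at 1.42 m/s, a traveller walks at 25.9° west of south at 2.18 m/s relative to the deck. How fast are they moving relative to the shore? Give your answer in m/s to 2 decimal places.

7.36 m/s

In east/north components (m/s): traveller relative to river boat = (-0.952, -1.961); river boat relative to water = (-5.590, 0.000); water relative to ground = (0.000, -1.420).
Sum = (-6.542, -3.381) m/s.
Speed = |(-6.542, -3.381)| = 7.364 m/s.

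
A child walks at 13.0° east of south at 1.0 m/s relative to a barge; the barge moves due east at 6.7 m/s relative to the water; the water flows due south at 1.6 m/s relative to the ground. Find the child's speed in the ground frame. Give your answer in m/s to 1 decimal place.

7.4 m/s

In east/north components (m/s): child relative to barge = (0.225, -0.974); barge relative to water = (6.700, 0.000); water relative to ground = (0.000, -1.600).
Sum = (6.925, -2.574) m/s.
Speed = |(6.925, -2.574)| = 7.388 m/s.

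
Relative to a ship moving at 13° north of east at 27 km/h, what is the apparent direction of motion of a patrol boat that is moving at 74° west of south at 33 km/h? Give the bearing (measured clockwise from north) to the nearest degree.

Taking east as x and north as y: patrol boat velocity = (-31.722, -9.096) km/h; ship velocity = (26.308, 6.074) km/h.
Velocity of patrol boat relative to ship = (-31.722, -9.096) − (26.308, 6.074) = (-58.030, -15.170) km/h.
Bearing = atan2(-58.03, -15.17) = 255.35° clockwise from north.

255°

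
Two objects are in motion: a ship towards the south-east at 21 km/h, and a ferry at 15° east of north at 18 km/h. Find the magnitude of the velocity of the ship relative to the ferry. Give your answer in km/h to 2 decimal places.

Taking east as x and north as y: ship velocity = (14.849, -14.849) km/h; ferry velocity = (4.659, 17.387) km/h.
Velocity of ship relative to ferry = (14.849, -14.849) − (4.659, 17.387) = (10.190, -32.236) km/h.
Magnitude = |(10.190, -32.236)| = 33.808 km/h.

33.81 km/h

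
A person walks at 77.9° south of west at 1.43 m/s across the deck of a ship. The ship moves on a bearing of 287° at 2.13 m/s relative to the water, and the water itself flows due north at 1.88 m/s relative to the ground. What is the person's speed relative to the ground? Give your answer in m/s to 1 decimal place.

2.6 m/s

In east/north components (m/s): person relative to ship = (-0.300, -1.398); ship relative to water = (-2.037, 0.623); water relative to ground = (0.000, 1.880).
Sum = (-2.337, 1.105) m/s.
Speed = |(-2.337, 1.105)| = 2.585 m/s.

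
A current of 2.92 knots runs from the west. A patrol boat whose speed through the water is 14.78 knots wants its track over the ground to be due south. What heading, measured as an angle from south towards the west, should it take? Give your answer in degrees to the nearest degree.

The current pushes perpendicular to the desired track; the heading must have a component into the current equal to 2.92 knots: 14.78 sin θ = 2.92.
sin θ = 0.1976, so θ = 11.395°.

11°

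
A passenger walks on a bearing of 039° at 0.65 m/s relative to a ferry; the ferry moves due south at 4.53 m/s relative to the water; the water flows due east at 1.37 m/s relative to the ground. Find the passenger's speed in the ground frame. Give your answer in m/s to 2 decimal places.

4.40 m/s

In east/north components (m/s): passenger relative to ferry = (0.409, 0.505); ferry relative to water = (0.000, -4.530); water relative to ground = (1.370, 0.000).
Sum = (1.779, -4.025) m/s.
Speed = |(1.779, -4.025)| = 4.401 m/s.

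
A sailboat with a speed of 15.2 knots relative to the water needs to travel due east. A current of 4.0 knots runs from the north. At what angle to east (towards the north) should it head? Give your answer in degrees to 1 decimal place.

15.3°

The current pushes perpendicular to the desired track; the heading must have a component into the current equal to 4.0 knots: 15.2 sin θ = 4.0.
sin θ = 0.2632, so θ = 15.258°.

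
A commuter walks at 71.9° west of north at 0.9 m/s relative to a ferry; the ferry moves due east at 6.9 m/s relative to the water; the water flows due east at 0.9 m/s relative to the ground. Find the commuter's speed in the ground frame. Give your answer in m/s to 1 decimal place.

In east/north components (m/s): commuter relative to ferry = (-0.855, 0.280); ferry relative to water = (6.900, 0.000); water relative to ground = (0.900, 0.000).
Sum = (6.945, 0.280) m/s.
Speed = |(6.945, 0.280)| = 6.950 m/s.

7.0 m/s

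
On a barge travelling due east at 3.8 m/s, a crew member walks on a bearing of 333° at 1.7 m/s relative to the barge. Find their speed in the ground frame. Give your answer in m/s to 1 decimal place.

Taking east as x and north as y: barge velocity = (3.800, 0.000) m/s; crew member velocity relative to barge = (-0.772, 1.515) m/s.
Velocity relative to ground = (3.800, 0.000) + (-0.772, 1.515) = (3.028, 1.515) m/s.
Speed = |(3.028, 1.515)| = 3.386 m/s.

3.4 m/s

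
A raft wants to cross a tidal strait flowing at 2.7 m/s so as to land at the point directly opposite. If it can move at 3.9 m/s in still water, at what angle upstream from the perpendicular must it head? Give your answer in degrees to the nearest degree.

44°

To cancel the current, the upstream component of the raft's velocity must equal the flow: 3.9 sin θ = 2.7.
sin θ = 2.7 / 3.9 = 0.6923.
θ = arcsin(0.6923) = 43.813°.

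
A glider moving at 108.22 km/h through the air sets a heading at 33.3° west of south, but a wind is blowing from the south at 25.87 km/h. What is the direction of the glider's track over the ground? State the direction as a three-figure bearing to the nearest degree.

223°

Taking east as x and north as y: velocity relative to the air = (-59.415, -90.451) km/h; the air relative to ground = (0.000, 25.870) km/h.
Velocity relative to ground = (-59.415, -90.451) + (0.000, 25.870) = (-59.415, -64.581) km/h.
Bearing = atan2(-59.42, -64.58) = 222.61° clockwise from north.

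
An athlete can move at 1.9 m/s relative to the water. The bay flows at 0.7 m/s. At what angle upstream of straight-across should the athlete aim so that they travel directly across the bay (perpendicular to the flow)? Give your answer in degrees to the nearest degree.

22°

To cancel the current, the upstream component of the athlete's velocity must equal the flow: 1.9 sin θ = 0.7.
sin θ = 0.7 / 1.9 = 0.3684.
θ = arcsin(0.3684) = 21.618°.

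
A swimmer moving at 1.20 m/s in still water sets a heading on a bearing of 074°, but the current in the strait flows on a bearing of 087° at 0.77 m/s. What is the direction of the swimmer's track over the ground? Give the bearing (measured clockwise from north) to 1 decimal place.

Taking east as x and north as y: velocity relative to the water = (1.154, 0.331) m/s; the water relative to ground = (0.769, 0.040) m/s.
Velocity relative to ground = (1.154, 0.331) + (0.769, 0.040) = (1.922, 0.371) m/s.
Bearing = atan2(1.92, 0.37) = 79.08° clockwise from north.

079.1°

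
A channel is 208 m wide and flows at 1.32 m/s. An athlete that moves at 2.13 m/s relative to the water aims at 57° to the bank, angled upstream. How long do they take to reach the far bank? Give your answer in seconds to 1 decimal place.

116.4 s

The component of the athlete's velocity perpendicular to the bank is 2.13 × sin 57° = 1.786 m/s.
The flow acts along the bank and has no component across it.
Time = 208 / 1.786 = 116.437 s.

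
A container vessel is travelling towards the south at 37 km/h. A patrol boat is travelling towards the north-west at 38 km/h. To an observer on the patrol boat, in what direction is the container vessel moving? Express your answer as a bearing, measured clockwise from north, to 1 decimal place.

157.2°

Taking east as x and north as y: container vessel velocity = (0.000, -37.000) km/h; patrol boat velocity = (-26.870, 26.870) km/h.
Velocity of container vessel relative to patrol boat = (0.000, -37.000) − (-26.870, 26.870) = (26.870, -63.870) km/h.
Bearing = atan2(26.87, -63.87) = 157.18° clockwise from north.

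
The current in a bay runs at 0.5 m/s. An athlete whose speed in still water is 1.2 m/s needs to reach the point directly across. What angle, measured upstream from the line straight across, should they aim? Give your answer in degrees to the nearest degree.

25°

To cancel the current, the upstream component of the athlete's velocity must equal the flow: 1.2 sin θ = 0.5.
sin θ = 0.5 / 1.2 = 0.4167.
θ = arcsin(0.4167) = 24.624°.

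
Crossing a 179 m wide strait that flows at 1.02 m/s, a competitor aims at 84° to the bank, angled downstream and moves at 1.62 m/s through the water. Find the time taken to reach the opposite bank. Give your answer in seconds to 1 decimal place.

111.1 s

The component of the competitor's velocity perpendicular to the bank is 1.62 × sin 84° = 1.611 m/s.
The flow acts along the bank and has no component across it.
Time = 179 / 1.611 = 111.102 s.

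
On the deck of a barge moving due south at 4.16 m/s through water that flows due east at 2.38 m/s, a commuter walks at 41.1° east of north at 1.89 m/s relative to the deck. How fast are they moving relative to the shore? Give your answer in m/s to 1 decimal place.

In east/north components (m/s): commuter relative to barge = (1.242, 1.424); barge relative to water = (0.000, -4.160); water relative to ground = (2.380, 0.000).
Sum = (3.622, -2.736) m/s.
Speed = |(3.622, -2.736)| = 4.539 m/s.

4.5 m/s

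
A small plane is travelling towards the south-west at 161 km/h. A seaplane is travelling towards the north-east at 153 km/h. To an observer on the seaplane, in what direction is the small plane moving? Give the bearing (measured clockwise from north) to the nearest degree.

225°

Taking east as x and north as y: small plane velocity = (-113.844, -113.844) km/h; seaplane velocity = (108.187, 108.187) km/h.
Velocity of small plane relative to seaplane = (-113.844, -113.844) − (108.187, 108.187) = (-222.032, -222.032) km/h.
Bearing = atan2(-222.03, -222.03) = 225.00° clockwise from north.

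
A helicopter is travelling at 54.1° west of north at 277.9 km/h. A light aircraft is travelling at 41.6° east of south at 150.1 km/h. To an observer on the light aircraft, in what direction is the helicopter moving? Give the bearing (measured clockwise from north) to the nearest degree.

310°

Taking east as x and north as y: helicopter velocity = (-225.111, 162.953) km/h; light aircraft velocity = (99.655, -112.244) km/h.
Velocity of helicopter relative to light aircraft = (-225.111, 162.953) − (99.655, -112.244) = (-324.766, 275.197) km/h.
Bearing = atan2(-324.77, 275.20) = 310.28° clockwise from north.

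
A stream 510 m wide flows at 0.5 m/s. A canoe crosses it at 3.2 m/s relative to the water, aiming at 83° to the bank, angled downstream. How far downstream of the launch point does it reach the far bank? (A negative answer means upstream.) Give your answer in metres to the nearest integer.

143 m

Perpendicular speed = 3.176 m/s; crossing time = 510 / 3.176 = 160.572 s.
Net downstream speed = 0.890 m/s.
Drift = 0.890 × 160.572 = 142.906 m (downstream).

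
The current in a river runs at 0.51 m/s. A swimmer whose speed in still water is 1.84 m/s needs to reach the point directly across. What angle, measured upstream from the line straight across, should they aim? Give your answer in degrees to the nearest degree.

To cancel the current, the upstream component of the swimmer's velocity must equal the flow: 1.84 sin θ = 0.51.
sin θ = 0.51 / 1.84 = 0.2772.
θ = arcsin(0.2772) = 16.092°.

16°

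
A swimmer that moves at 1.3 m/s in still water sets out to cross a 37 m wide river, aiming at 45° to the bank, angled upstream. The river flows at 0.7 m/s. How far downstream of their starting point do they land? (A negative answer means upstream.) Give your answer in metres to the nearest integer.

Perpendicular speed = 0.919 m/s; crossing time = 37 / 0.919 = 40.251 s.
Net downstream speed = -0.219 m/s.
Drift = -0.219 × 40.251 = -8.825 m (upstream).

-9 m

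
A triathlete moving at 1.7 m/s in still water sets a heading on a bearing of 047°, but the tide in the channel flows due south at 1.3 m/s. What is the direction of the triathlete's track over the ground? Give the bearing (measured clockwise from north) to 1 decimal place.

Taking east as x and north as y: velocity relative to the water = (1.243, 1.159) m/s; the water relative to ground = (0.000, -1.300) m/s.
Velocity relative to ground = (1.243, 1.159) + (0.000, -1.300) = (1.243, -0.141) m/s.
Bearing = atan2(1.24, -0.14) = 96.45° clockwise from north.

096.5°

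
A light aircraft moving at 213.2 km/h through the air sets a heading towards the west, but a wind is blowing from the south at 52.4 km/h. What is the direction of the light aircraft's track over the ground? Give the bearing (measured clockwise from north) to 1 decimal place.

283.8°

Taking east as x and north as y: velocity relative to the air = (-213.200, 0.000) km/h; the air relative to ground = (0.000, 52.400) km/h.
Velocity relative to ground = (-213.200, 0.000) + (0.000, 52.400) = (-213.200, 52.400) km/h.
Bearing = atan2(-213.20, 52.40) = 283.81° clockwise from north.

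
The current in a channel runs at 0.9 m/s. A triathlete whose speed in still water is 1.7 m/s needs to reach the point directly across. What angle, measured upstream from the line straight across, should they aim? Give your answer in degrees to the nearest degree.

To cancel the current, the upstream component of the triathlete's velocity must equal the flow: 1.7 sin θ = 0.9.
sin θ = 0.9 / 1.7 = 0.5294.
θ = arcsin(0.5294) = 31.966°.

32°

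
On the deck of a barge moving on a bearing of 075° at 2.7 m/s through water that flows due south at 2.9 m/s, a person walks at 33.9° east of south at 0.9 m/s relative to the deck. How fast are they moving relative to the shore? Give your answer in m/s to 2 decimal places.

In east/north components (m/s): person relative to barge = (0.502, -0.747); barge relative to water = (2.608, 0.699); water relative to ground = (0.000, -2.900).
Sum = (3.110, -2.948) m/s.
Speed = |(3.110, -2.948)| = 4.285 m/s.

4.29 m/s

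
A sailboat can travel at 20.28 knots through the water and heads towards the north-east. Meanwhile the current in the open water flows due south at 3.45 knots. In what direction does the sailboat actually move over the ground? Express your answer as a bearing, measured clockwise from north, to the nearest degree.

Taking east as x and north as y: velocity relative to the water = (14.340, 14.340) knots; the water relative to ground = (0.000, -3.450) knots.
Velocity relative to ground = (14.340, 14.340) + (0.000, -3.450) = (14.340, 10.890) knots.
Bearing = atan2(14.34, 10.89) = 52.79° clockwise from north.

053°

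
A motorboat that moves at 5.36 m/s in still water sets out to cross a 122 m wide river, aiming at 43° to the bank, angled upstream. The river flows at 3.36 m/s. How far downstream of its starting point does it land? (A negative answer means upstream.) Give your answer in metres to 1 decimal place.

-18.7 m

Perpendicular speed = 3.656 m/s; crossing time = 122 / 3.656 = 33.374 s.
Net downstream speed = -0.560 m/s.
Drift = -0.560 × 33.374 = -18.691 m (upstream).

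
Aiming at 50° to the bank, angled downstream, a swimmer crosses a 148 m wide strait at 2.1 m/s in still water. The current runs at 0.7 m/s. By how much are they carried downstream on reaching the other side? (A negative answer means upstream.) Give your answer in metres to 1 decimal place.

188.6 m

Perpendicular speed = 1.609 m/s; crossing time = 148 / 1.609 = 92.000 s.
Net downstream speed = 2.050 m/s.
Drift = 2.050 × 92.000 = 188.587 m (downstream).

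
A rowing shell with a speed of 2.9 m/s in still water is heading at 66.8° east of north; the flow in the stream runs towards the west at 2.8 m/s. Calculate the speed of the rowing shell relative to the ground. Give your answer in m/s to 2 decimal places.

Taking east as x and north as y: velocity relative to the water = (2.665, 1.142) m/s; the water relative to ground = (-2.800, 0.000) m/s.
Velocity relative to ground = (2.665, 1.142) + (-2.800, 0.000) = (-0.135, 1.142) m/s.
Speed = |(-0.135, 1.142)| = 1.150 m/s.

1.15 m/s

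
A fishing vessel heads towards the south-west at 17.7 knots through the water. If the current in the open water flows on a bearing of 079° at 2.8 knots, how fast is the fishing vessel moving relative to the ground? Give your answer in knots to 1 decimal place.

Taking east as x and north as y: velocity relative to the water = (-12.516, -12.516) knots; the water relative to ground = (2.749, 0.534) knots.
Velocity relative to ground = (-12.516, -12.516) + (2.749, 0.534) = (-9.767, -11.982) knots.
Speed = |(-9.767, -11.982)| = 15.458 knots.

15.5 knots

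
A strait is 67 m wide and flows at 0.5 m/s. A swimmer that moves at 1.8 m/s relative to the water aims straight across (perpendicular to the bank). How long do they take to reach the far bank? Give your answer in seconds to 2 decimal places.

37.22 s

The component of the swimmer's velocity perpendicular to the bank is 1.8 m/s.
Only the cross-stream component determines the crossing time; the current contributes nothing perpendicular to the bank.
Time = 67 / 1.800 = 37.222 s.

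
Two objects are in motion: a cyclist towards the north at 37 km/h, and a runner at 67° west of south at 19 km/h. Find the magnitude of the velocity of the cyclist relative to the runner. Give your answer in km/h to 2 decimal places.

Taking east as x and north as y: cyclist velocity = (0.000, 37.000) km/h; runner velocity = (-17.490, -7.424) km/h.
Velocity of cyclist relative to runner = (0.000, 37.000) − (-17.490, -7.424) = (17.490, 44.424) km/h.
Magnitude = |(17.490, 44.424)| = 47.743 km/h.

47.74 km/h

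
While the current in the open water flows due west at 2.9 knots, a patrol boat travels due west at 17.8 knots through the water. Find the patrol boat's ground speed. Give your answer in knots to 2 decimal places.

20.70 knots

Taking east as x and north as y: velocity relative to the water = (-17.800, 0.000) knots; the water relative to ground = (-2.900, 0.000) knots.
Velocity relative to ground = (-17.800, 0.000) + (-2.900, 0.000) = (-20.700, 0.000) knots.
Speed = |(-20.700, 0.000)| = 20.700 knots.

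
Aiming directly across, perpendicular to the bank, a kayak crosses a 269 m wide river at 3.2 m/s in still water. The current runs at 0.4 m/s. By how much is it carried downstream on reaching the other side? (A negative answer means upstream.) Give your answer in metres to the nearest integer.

Perpendicular speed = 3.200 m/s; crossing time = 269 / 3.200 = 84.062 s.
Net downstream speed = 0.400 m/s.
Drift = 0.400 × 84.062 = 33.625 m (downstream).

34 m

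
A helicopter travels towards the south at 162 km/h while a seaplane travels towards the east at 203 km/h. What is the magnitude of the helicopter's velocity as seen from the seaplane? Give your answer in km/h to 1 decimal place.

259.7 km/h

Taking east as x and north as y: helicopter velocity = (0.000, -162.000) km/h; seaplane velocity = (203.000, 0.000) km/h.
Velocity of helicopter relative to seaplane = (0.000, -162.000) − (203.000, 0.000) = (-203.000, -162.000) km/h.
Magnitude = |(-203.000, -162.000)| = 259.717 km/h.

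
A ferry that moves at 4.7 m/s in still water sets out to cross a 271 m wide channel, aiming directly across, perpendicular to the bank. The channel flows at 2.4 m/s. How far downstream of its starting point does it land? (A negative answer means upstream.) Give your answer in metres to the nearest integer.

Perpendicular speed = 4.700 m/s; crossing time = 271 / 4.700 = 57.660 s.
Net downstream speed = 2.400 m/s.
Drift = 2.400 × 57.660 = 138.383 m (downstream).

138 m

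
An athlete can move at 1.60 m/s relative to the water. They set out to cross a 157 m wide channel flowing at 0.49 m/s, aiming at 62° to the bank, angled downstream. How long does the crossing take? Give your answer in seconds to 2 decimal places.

111.13 s

The component of the athlete's velocity perpendicular to the bank is 1.60 × sin 62° = 1.413 m/s.
The flow acts along the bank and has no component across it.
Time = 157 / 1.413 = 111.133 s.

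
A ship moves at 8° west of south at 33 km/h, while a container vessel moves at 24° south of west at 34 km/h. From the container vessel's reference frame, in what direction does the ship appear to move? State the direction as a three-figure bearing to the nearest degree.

125°

Taking east as x and north as y: ship velocity = (-4.593, -32.679) km/h; container vessel velocity = (-31.061, -13.829) km/h.
Velocity of ship relative to container vessel = (-4.593, -32.679) − (-31.061, -13.829) = (26.468, -18.850) km/h.
Bearing = atan2(26.47, -18.85) = 125.46° clockwise from north.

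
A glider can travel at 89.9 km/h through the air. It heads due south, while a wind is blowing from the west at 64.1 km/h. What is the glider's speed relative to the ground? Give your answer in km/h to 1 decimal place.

110.4 km/h

Taking east as x and north as y: velocity relative to the air = (0.000, -89.900) km/h; the air relative to ground = (64.100, 0.000) km/h.
Velocity relative to ground = (0.000, -89.900) + (64.100, 0.000) = (64.100, -89.900) km/h.
Speed = |(64.100, -89.900)| = 110.412 km/h.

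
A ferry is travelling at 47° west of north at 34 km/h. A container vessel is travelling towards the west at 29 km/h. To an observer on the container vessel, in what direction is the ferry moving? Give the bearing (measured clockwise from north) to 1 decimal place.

Taking east as x and north as y: ferry velocity = (-24.866, 23.188) km/h; container vessel velocity = (-29.000, 0.000) km/h.
Velocity of ferry relative to container vessel = (-24.866, 23.188) − (-29.000, 0.000) = (4.134, 23.188) km/h.
Bearing = atan2(4.13, 23.19) = 10.11° clockwise from north.

010.1°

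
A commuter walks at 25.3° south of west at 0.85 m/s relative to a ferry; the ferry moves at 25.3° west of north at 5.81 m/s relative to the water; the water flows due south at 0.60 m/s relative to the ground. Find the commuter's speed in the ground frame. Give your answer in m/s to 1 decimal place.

5.4 m/s

In east/north components (m/s): commuter relative to ferry = (-0.768, -0.363); ferry relative to water = (-2.483, 5.253); water relative to ground = (0.000, -0.600).
Sum = (-3.251, 4.289) m/s.
Speed = |(-3.251, 4.289)| = 5.382 m/s.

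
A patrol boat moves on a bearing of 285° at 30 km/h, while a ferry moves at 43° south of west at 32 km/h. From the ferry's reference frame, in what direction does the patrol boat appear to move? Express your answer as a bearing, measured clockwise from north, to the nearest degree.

349°

Taking east as x and north as y: patrol boat velocity = (-28.978, 7.765) km/h; ferry velocity = (-23.403, -21.824) km/h.
Velocity of patrol boat relative to ferry = (-28.978, 7.765) − (-23.403, -21.824) = (-5.574, 29.589) km/h.
Bearing = atan2(-5.57, 29.59) = 349.33° clockwise from north.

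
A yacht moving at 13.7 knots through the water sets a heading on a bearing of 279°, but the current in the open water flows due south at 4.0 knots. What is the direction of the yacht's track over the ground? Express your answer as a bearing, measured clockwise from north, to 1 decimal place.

262.2°

Taking east as x and north as y: velocity relative to the water = (-13.531, 2.143) knots; the water relative to ground = (0.000, -4.000) knots.
Velocity relative to ground = (-13.531, 2.143) + (0.000, -4.000) = (-13.531, -1.857) knots.
Bearing = atan2(-13.53, -1.86) = 262.19° clockwise from north.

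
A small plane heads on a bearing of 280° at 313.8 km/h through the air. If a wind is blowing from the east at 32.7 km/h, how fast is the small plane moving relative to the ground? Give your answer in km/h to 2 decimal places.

346.05 km/h

Taking east as x and north as y: velocity relative to the air = (-309.033, 54.491) km/h; the air relative to ground = (-32.700, 0.000) km/h.
Velocity relative to ground = (-309.033, 54.491) + (-32.700, 0.000) = (-341.733, 54.491) km/h.
Speed = |(-341.733, 54.491)| = 346.050 km/h.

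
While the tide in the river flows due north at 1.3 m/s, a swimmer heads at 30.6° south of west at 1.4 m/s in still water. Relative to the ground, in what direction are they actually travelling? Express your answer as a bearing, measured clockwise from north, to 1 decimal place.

296.0°

Taking east as x and north as y: velocity relative to the water = (-1.205, -0.713) m/s; the water relative to ground = (0.000, 1.300) m/s.
Velocity relative to ground = (-1.205, -0.713) + (0.000, 1.300) = (-1.205, 0.587) m/s.
Bearing = atan2(-1.21, 0.59) = 295.98° clockwise from north.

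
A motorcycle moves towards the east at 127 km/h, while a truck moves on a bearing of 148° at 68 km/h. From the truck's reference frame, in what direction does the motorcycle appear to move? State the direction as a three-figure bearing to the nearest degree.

058°

Taking east as x and north as y: motorcycle velocity = (127.000, 0.000) km/h; truck velocity = (36.035, -57.667) km/h.
Velocity of motorcycle relative to truck = (127.000, 0.000) − (36.035, -57.667) = (90.965, 57.667) km/h.
Bearing = atan2(90.97, 57.67) = 57.63° clockwise from north.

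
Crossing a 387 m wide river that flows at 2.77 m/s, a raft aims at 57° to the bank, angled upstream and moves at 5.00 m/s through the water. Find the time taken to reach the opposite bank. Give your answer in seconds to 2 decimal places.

92.29 s

The component of the raft's velocity perpendicular to the bank is 5.00 × sin 57° = 4.193 m/s.
The flow acts along the bank and has no component across it.
Time = 387 / 4.193 = 92.289 s.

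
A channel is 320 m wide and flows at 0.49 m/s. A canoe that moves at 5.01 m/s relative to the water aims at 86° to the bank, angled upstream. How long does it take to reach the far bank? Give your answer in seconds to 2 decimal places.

64.03 s

The component of the canoe's velocity perpendicular to the bank is 5.01 × sin 86° = 4.998 m/s.
Only the cross-stream component determines the crossing time; the current contributes nothing perpendicular to the bank.
Time = 320 / 4.998 = 64.028 s.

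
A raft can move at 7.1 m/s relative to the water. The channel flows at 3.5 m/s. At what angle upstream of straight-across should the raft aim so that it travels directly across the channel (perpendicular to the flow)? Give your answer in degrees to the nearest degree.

30°

To cancel the current, the upstream component of the raft's velocity must equal the flow: 7.1 sin θ = 3.5.
sin θ = 3.5 / 7.1 = 0.4930.
θ = arcsin(0.4930) = 29.535°.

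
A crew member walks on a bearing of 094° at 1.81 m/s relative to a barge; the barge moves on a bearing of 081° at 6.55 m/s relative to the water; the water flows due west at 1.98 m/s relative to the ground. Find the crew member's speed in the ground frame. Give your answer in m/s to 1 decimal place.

In east/north components (m/s): crew member relative to barge = (1.806, -0.126); barge relative to water = (6.469, 1.025); water relative to ground = (-1.980, 0.000).
Sum = (6.295, 0.898) m/s.
Speed = |(6.295, 0.898)| = 6.359 m/s.

6.4 m/s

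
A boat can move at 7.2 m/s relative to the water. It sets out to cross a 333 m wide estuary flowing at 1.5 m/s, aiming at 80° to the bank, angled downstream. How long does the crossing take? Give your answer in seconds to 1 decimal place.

47.0 s

The component of the boat's velocity perpendicular to the bank is 7.2 × sin 80° = 7.091 m/s.
The current is parallel to the bank, so it does not affect the crossing time.
Time = 333 / 7.091 = 46.963 s.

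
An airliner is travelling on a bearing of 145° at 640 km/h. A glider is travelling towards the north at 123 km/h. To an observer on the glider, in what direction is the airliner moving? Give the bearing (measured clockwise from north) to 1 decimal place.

Taking east as x and north as y: airliner velocity = (367.089, -524.257) km/h; glider velocity = (0.000, 123.000) km/h.
Velocity of airliner relative to glider = (367.089, -524.257) − (0.000, 123.000) = (367.089, -647.257) km/h.
Bearing = atan2(367.09, -647.26) = 150.44° clockwise from north.

150.4°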